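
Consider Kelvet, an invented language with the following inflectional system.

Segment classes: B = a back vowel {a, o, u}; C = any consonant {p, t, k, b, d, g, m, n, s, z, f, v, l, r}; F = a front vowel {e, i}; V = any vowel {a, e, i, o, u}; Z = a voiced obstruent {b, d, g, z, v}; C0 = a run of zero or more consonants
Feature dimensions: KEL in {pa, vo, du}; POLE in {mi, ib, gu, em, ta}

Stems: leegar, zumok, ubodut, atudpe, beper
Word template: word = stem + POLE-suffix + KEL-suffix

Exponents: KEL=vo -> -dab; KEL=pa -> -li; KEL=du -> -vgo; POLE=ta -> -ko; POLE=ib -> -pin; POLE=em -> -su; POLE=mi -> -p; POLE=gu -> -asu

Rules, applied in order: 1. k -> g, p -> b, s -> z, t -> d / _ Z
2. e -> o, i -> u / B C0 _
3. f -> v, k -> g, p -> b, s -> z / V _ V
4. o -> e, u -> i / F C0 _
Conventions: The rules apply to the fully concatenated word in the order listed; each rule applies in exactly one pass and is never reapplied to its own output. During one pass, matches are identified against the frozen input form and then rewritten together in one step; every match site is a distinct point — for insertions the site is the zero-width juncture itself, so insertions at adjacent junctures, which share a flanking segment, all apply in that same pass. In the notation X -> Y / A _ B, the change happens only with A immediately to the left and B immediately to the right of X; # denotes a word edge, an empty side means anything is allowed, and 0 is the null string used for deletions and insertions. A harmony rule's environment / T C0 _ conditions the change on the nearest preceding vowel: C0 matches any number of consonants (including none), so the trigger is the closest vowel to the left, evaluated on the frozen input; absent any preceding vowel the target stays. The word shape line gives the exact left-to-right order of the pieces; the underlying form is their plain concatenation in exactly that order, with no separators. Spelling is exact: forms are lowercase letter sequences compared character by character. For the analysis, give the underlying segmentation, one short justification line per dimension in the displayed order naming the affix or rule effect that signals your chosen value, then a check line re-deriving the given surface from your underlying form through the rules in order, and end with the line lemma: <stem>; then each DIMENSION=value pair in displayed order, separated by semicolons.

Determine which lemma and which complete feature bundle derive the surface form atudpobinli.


underlying: atudpe-pin-li
KEL=pa - signalled by the affix -li
POLE=ib - signalled by the affix -pin
check: atudpepinli -> atudpepinli -> atudpopinli -> atudpobinli -> atudpobinli
lemma: atudpe; KEL=pa; POLE=ib


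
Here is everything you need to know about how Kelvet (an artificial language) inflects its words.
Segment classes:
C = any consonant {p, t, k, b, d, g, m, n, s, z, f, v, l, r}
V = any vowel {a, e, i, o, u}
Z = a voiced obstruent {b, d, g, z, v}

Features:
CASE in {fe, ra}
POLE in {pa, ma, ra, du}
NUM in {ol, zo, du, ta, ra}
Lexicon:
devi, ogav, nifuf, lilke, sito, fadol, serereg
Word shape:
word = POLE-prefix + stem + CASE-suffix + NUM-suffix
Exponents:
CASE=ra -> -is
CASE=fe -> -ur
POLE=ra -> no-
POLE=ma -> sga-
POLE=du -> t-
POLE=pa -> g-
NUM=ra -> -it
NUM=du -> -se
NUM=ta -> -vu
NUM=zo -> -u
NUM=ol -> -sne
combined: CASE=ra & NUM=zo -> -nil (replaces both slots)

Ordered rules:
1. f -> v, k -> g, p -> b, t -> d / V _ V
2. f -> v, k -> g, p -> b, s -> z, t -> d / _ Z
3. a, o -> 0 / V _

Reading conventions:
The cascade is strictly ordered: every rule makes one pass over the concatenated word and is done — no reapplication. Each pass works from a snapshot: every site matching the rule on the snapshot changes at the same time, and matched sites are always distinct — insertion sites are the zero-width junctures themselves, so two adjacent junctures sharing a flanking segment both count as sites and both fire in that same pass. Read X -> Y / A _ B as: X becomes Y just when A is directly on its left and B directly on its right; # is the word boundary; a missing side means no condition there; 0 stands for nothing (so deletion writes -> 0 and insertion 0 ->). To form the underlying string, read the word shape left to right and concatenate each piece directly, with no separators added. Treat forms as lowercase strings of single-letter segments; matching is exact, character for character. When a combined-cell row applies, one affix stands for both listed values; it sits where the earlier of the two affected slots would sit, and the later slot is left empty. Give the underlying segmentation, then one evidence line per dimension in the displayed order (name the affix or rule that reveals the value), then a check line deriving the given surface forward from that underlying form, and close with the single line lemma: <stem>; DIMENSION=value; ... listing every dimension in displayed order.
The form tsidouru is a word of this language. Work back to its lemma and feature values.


underlying: t-sito-ur-u
CASE=fe - signalled by the affix -ur
POLE=du - signalled by the affix t-
NUM=zo - signalled by the affix -u
check: tsitouru -> tsidouru -> tsidouru -> tsidouru
lemma: sito; CASE=fe; POLE=du; NUM=zo


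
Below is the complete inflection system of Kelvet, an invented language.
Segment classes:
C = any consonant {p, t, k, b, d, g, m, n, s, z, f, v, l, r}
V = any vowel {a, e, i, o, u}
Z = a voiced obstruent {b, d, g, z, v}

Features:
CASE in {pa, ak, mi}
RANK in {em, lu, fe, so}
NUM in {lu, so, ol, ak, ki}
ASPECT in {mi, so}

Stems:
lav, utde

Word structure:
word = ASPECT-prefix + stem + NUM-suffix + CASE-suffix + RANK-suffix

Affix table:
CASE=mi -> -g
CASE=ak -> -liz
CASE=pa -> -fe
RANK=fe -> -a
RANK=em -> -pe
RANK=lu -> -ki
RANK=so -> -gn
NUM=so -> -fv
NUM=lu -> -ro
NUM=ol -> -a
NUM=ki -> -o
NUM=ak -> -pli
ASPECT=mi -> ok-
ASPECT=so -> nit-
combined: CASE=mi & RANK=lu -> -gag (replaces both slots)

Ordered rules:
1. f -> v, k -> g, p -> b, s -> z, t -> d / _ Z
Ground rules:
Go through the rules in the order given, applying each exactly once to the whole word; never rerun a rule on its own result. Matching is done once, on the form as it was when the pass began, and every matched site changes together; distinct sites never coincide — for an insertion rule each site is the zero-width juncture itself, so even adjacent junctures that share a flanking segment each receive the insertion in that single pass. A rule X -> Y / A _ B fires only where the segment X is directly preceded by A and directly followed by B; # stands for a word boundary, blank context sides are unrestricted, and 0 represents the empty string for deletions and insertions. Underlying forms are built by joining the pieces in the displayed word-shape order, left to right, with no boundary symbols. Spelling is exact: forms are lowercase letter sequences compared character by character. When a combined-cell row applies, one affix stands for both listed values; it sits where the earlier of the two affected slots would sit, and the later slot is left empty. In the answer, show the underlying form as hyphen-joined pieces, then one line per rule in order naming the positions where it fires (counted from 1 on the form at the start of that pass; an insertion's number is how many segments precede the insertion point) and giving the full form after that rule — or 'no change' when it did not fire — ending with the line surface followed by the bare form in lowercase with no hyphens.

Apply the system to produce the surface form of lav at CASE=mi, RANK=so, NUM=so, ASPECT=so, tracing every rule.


underlying: nit-lav-fv-g-gn
1. f -> v, k -> g, p -> b, s -> z, t -> d / _ Z: fires at position(s) 7: nitlavvvggn
surface: nitlavvvggn


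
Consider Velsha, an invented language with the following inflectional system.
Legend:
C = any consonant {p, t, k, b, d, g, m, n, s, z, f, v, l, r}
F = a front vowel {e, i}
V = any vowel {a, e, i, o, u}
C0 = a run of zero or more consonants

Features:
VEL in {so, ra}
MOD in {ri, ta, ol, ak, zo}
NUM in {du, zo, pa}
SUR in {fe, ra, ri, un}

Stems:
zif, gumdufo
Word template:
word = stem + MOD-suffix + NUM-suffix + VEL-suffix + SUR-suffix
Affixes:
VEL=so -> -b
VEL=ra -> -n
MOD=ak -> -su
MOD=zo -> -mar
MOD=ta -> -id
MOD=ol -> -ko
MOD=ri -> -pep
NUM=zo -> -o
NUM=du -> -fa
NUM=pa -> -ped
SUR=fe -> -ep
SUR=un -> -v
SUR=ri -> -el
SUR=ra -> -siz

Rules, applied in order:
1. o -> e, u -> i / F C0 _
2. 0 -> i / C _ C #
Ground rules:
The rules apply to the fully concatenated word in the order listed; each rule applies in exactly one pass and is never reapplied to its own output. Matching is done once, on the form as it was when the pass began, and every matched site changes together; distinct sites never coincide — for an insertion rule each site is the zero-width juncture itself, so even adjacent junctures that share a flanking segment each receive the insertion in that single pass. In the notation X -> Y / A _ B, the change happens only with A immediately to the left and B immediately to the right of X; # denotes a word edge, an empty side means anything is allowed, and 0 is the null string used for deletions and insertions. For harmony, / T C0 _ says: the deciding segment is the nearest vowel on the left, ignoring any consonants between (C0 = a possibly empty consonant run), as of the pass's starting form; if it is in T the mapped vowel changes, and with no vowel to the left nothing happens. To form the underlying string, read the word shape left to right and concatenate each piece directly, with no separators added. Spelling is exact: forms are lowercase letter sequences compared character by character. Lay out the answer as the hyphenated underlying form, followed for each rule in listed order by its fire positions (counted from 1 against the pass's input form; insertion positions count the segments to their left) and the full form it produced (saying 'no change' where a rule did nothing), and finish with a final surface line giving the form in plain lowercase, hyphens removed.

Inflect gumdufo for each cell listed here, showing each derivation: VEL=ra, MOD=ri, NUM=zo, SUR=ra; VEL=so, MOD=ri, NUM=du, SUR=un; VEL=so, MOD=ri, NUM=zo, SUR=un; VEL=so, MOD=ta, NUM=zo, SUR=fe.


cell VEL=ra, MOD=ri, NUM=zo, SUR=ra:
underlying: gumdufo-pep-o-n-siz
1. o -> e, u -> i / F C0 _: fires at position(s) 11: gumdufopepensiz
2. 0 -> i / C _ C #: no change
surface: gumdufopepensiz

cell VEL=so, MOD=ri, NUM=du, SUR=un:
underlying: gumdufo-pep-fa-b-v
1. o -> e, u -> i / F C0 _: no change
2. 0 -> i / C _ C #: inserts after position(s) 13: gumdufopepfabiv
surface: gumdufopepfabiv

cell VEL=so, MOD=ri, NUM=zo, SUR=un:
underlying: gumdufo-pep-o-b-v
1. o -> e, u -> i / F C0 _: fires at position(s) 11: gumdufopepebv
2. 0 -> i / C _ C #: inserts after position(s) 12: gumdufopepebiv
surface: gumdufopepebiv

cell VEL=so, MOD=ta, NUM=zo, SUR=fe:
underlying: gumdufo-id-o-b-ep
1. o -> e, u -> i / F C0 _: fires at position(s) 10: gumdufoidebep
2. 0 -> i / C _ C #: no change
surface: gumdufoidebep


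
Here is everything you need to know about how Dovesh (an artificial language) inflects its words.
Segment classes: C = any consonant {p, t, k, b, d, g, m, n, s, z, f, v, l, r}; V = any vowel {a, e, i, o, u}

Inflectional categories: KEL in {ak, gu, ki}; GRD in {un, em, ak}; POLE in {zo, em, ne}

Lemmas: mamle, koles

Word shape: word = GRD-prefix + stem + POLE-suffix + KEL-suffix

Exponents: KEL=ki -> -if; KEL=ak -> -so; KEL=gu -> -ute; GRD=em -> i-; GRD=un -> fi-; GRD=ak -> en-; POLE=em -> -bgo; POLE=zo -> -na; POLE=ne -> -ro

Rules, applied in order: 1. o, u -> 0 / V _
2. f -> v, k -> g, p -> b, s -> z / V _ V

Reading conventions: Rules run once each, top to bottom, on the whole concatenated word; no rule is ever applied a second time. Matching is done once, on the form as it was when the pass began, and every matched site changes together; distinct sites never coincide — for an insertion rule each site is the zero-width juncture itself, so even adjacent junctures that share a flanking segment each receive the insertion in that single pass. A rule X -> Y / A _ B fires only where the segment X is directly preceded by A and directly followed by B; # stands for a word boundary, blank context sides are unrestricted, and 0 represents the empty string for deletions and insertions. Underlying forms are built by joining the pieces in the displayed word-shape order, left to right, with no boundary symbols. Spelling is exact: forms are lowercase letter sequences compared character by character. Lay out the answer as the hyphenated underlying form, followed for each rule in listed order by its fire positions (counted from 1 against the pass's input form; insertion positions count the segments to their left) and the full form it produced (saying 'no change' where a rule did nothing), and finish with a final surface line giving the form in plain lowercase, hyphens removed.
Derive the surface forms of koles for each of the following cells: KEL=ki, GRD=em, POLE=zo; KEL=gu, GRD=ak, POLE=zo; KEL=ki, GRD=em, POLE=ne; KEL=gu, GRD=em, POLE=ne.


cell KEL=ki, GRD=em, POLE=zo:
underlying: i-koles-na-if
1. o, u -> 0 / V _: no change
2. f -> v, k -> g, p -> b, s -> z / V _ V: fires at position(s) 2: igolesnaif
surface: igolesnaif

cell KEL=gu, GRD=ak, POLE=zo:
underlying: en-koles-na-ute
1. o, u -> 0 / V _: fires at position(s) 10: enkolesnate
2. f -> v, k -> g, p -> b, s -> z / V _ V: no change
surface: enkolesnate

cell KEL=ki, GRD=em, POLE=ne:
underlying: i-koles-ro-if
1. o, u -> 0 / V _: no change
2. f -> v, k -> g, p -> b, s -> z / V _ V: fires at position(s) 2: igolesroif
surface: igolesroif

cell KEL=gu, GRD=em, POLE=ne:
underlying: i-koles-ro-ute
1. o, u -> 0 / V _: fires at position(s) 9: ikolesrote
2. f -> v, k -> g, p -> b, s -> z / V _ V: fires at position(s) 2: igolesrote
surface: igolesrote


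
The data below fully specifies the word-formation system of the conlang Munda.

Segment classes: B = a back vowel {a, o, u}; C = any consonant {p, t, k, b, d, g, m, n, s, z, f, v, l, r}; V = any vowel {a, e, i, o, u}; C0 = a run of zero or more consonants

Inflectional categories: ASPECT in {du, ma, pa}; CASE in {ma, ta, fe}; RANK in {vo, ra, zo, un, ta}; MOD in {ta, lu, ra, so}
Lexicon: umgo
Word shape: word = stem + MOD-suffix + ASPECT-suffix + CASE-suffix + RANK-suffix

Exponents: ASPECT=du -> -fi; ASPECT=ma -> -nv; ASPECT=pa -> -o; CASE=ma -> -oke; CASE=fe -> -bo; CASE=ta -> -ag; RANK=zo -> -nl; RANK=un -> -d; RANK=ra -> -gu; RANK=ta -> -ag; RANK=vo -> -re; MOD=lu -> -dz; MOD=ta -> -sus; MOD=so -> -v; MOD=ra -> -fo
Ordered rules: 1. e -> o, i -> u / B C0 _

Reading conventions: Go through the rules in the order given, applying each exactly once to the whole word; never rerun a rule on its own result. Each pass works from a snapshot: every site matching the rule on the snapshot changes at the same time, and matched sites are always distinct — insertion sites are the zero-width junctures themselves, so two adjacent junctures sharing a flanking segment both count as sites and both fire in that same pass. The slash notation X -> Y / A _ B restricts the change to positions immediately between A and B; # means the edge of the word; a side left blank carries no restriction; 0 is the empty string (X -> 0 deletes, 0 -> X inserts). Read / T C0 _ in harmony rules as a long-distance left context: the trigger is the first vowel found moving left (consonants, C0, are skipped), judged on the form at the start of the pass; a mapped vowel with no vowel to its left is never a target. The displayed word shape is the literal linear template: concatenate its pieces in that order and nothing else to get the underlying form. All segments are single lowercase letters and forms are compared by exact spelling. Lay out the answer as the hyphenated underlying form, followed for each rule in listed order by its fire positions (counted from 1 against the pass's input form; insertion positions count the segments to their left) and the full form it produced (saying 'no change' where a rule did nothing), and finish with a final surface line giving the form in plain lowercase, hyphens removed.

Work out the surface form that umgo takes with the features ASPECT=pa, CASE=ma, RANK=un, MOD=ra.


underlying: umgo-fo-o-oke-d
1. e -> o, i -> u / B C0 _: fires at position(s) 10: umgofoookod
surface: umgofoookod


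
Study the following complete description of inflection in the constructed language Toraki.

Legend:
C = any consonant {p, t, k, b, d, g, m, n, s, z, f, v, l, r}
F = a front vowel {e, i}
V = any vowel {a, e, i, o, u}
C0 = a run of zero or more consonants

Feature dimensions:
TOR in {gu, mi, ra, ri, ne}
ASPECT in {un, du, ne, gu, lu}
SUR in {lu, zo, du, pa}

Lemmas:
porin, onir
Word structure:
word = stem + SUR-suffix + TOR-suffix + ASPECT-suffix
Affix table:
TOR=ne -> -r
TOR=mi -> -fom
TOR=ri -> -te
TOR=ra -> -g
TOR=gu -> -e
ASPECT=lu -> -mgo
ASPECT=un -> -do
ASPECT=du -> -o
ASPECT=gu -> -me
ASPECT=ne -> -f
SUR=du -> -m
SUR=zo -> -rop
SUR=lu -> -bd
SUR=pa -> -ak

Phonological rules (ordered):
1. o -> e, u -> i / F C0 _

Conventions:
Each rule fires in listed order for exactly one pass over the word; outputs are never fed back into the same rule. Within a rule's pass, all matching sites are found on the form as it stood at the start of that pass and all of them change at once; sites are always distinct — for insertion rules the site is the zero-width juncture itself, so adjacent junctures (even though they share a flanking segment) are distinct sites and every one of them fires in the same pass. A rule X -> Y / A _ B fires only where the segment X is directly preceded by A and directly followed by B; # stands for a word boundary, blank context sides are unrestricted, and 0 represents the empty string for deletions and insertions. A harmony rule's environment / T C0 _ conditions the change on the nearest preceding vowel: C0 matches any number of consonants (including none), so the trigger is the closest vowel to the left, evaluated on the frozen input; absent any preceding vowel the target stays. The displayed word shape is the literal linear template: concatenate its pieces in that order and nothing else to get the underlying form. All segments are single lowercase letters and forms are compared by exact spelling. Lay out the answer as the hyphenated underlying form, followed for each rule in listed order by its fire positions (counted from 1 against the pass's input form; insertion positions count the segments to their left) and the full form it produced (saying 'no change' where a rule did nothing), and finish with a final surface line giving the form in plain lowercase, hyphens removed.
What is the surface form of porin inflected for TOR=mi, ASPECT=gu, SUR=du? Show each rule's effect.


underlying: porin-m-fom-me
1. o -> e, u -> i / F C0 _: fires at position(s) 8: porinmfemme
surface: porinmfemme


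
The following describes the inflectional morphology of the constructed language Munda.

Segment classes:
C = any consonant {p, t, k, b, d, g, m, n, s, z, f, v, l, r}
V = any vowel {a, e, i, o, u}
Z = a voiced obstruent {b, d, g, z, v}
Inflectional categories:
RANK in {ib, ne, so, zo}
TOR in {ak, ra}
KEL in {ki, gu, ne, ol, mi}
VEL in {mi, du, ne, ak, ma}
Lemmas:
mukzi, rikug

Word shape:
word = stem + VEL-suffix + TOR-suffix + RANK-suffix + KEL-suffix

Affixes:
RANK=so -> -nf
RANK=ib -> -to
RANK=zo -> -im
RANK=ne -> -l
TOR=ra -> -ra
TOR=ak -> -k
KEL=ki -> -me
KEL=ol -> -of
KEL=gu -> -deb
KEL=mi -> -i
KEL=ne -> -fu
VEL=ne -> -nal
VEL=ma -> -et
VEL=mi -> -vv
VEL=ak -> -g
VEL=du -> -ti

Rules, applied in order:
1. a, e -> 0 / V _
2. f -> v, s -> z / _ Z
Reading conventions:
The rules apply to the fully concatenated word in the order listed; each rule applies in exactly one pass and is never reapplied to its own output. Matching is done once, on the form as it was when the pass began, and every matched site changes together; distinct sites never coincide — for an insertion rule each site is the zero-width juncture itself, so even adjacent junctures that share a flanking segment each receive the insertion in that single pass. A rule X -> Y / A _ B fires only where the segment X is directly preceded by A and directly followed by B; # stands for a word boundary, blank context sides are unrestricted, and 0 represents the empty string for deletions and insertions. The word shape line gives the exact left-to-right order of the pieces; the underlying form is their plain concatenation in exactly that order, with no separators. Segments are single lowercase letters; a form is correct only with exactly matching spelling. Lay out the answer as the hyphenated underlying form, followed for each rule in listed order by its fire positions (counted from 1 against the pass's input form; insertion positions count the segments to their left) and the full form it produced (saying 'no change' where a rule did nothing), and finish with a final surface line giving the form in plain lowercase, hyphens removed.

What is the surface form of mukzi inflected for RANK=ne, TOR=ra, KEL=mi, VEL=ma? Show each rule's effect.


underlying: mukzi-et-ra-l-i
1. a, e -> 0 / V _: fires at position(s) 6: mukzitrali
2. f -> v, s -> z / _ Z: no change
surface: mukzitrali


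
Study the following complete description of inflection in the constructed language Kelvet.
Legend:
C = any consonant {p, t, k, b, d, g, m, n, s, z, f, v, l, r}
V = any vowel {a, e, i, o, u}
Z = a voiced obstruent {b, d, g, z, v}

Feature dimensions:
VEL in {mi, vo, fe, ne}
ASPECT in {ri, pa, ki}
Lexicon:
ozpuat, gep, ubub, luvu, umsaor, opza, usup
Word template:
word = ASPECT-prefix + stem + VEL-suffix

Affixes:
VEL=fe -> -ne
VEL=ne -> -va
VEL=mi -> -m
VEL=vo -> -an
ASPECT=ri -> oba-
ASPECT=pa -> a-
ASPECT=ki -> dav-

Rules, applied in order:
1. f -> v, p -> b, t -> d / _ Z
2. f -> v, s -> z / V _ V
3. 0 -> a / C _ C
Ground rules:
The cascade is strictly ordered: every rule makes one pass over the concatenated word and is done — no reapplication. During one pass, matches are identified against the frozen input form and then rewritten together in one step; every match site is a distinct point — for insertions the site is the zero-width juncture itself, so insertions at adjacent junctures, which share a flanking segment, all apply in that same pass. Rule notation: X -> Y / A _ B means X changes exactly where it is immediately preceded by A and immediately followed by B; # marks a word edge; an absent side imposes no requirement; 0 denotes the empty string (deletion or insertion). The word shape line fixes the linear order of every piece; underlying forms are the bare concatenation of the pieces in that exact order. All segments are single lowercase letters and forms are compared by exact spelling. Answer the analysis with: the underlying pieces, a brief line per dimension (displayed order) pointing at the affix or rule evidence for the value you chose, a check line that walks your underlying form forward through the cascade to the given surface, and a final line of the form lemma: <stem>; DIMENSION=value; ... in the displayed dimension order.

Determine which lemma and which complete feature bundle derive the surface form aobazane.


underlying: a-opza-ne
VEL=fe - signalled by the affix -ne
ASPECT=pa - signalled by the affix a-
check: aopzane -> aobzane -> aobzane -> aobazane
lemma: opza; VEL=fe; ASPECT=pa


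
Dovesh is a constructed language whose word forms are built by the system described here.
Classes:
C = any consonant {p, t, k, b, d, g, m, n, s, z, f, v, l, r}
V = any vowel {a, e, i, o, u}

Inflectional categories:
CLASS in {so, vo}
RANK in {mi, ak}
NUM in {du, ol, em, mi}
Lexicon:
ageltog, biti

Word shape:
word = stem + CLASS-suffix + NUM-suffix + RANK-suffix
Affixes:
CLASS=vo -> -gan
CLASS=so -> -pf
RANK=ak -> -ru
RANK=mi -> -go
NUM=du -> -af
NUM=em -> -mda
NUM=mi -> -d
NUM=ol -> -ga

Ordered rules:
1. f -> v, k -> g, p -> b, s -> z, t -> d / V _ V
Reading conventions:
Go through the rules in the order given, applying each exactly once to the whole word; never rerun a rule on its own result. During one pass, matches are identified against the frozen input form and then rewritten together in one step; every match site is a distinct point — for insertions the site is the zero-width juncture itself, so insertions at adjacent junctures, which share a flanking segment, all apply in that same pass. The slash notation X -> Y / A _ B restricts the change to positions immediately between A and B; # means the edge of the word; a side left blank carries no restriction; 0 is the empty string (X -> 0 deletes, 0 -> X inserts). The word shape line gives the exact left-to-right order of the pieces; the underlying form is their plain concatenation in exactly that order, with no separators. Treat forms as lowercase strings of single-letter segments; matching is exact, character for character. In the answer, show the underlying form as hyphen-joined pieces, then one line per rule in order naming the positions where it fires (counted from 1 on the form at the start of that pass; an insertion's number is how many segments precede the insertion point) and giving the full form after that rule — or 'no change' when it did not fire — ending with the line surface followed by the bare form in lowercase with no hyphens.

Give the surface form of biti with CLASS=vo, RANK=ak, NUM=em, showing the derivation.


underlying: biti-gan-mda-ru
1. f -> v, k -> g, p -> b, s -> z, t -> d / V _ V: fires at position(s) 3: bidiganmdaru
surface: bidiganmdaru


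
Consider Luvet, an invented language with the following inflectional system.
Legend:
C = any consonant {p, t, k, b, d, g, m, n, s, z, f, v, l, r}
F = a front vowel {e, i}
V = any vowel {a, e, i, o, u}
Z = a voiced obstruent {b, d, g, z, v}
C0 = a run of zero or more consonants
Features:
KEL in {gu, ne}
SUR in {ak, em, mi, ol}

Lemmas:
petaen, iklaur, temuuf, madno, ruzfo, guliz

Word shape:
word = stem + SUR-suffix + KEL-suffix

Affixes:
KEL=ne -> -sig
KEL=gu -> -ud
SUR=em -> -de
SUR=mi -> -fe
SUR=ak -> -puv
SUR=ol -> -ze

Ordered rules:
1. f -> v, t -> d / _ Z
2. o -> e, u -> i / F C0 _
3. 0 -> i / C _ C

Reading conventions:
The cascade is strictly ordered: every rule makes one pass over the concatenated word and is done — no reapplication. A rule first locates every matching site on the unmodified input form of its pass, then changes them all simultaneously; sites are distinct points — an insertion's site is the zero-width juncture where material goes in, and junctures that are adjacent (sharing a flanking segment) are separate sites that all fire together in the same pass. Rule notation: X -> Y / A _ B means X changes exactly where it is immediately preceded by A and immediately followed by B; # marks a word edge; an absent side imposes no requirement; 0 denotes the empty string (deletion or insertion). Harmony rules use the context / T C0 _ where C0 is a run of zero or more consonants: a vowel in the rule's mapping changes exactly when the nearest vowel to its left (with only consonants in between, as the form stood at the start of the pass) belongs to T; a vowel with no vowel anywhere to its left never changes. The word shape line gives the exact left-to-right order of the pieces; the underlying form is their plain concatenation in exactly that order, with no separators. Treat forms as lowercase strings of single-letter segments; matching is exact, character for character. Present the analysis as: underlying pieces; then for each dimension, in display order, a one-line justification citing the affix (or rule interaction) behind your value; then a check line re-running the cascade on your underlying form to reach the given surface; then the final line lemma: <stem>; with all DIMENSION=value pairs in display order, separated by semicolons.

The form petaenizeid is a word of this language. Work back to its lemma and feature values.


underlying: petaen-ze-ud
KEL=gu - signalled by the affix -ud
SUR=ol - signalled by the affix -ze
check: petaenzeud -> petaenzeud -> petaenzeid -> petaenizeid
lemma: petaen; KEL=gu; SUR=ol


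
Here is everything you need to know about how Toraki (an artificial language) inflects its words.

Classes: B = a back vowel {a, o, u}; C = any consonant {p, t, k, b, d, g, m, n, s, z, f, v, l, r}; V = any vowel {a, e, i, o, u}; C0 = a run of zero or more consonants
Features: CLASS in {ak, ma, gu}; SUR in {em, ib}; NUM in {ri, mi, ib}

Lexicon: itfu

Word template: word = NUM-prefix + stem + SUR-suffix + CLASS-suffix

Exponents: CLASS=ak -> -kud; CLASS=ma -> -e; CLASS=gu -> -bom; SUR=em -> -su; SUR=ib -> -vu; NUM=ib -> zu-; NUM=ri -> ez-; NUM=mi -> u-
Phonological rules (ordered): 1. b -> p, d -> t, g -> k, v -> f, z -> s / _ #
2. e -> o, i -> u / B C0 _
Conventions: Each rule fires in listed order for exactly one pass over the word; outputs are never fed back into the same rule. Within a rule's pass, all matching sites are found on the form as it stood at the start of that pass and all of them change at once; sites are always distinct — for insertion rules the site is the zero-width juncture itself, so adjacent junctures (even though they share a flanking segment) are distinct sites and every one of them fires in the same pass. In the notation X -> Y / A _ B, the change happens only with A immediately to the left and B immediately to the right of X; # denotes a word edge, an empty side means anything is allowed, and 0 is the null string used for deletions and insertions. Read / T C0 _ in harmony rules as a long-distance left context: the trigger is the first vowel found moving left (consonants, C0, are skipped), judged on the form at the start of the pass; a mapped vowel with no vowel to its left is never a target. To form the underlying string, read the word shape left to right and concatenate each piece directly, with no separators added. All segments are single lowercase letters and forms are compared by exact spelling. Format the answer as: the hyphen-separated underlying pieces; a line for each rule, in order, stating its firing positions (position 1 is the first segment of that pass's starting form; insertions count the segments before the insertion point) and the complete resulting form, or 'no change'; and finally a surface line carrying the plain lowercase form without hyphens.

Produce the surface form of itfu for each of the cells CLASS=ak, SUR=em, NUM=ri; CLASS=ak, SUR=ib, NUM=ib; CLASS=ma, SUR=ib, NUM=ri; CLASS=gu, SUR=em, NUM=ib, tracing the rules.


cell CLASS=ak, SUR=em, NUM=ri:
underlying: ez-itfu-su-kud
1. b -> p, d -> t, g -> k, v -> f, z -> s / _ #: fires at position(s) 11: ezitfusukut
2. e -> o, i -> u / B C0 _: no change
surface: ezitfusukut

cell CLASS=ak, SUR=ib, NUM=ib:
underlying: zu-itfu-vu-kud
1. b -> p, d -> t, g -> k, v -> f, z -> s / _ #: fires at position(s) 11: zuitfuvukut
2. e -> o, i -> u / B C0 _: fires at position(s) 3: zuutfuvukut
surface: zuutfuvukut

cell CLASS=ma, SUR=ib, NUM=ri:
underlying: ez-itfu-vu-e
1. b -> p, d -> t, g -> k, v -> f, z -> s / _ #: no change
2. e -> o, i -> u / B C0 _: fires at position(s) 9: ezitfuvuo
surface: ezitfuvuo

cell CLASS=gu, SUR=em, NUM=ib:
underlying: zu-itfu-su-bom
1. b -> p, d -> t, g -> k, v -> f, z -> s / _ #: no change
2. e -> o, i -> u / B C0 _: fires at position(s) 3: zuutfusubom
surface: zuutfusubom


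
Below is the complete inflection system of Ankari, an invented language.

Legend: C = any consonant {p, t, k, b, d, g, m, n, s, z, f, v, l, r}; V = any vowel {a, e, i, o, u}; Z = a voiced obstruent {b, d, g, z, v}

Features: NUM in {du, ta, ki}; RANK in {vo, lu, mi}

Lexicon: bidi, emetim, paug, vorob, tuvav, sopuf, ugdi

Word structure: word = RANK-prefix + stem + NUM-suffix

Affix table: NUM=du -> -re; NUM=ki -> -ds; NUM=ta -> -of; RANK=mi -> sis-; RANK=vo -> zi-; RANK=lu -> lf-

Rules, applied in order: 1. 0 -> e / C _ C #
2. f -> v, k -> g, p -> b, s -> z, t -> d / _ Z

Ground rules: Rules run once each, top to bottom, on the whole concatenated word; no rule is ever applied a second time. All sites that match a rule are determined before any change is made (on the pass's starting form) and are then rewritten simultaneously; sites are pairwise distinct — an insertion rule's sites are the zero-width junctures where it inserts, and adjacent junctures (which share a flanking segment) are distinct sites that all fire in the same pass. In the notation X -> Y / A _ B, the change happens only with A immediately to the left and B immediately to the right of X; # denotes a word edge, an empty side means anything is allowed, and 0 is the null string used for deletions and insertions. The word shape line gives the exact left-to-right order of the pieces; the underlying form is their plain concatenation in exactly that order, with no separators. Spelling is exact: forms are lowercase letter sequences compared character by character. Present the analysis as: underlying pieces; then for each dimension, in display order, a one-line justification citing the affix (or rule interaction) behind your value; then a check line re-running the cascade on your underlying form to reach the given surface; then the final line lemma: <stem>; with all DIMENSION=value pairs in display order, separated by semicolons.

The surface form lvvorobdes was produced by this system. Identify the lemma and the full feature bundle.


underlying: lf-vorob-ds
NUM=ki - signalled by the affix -ds
RANK=lu - signalled by the affix lf-
check: lfvorobds -> lfvorobdes -> lvvorobdes
lemma: vorob; NUM=ki; RANK=lu


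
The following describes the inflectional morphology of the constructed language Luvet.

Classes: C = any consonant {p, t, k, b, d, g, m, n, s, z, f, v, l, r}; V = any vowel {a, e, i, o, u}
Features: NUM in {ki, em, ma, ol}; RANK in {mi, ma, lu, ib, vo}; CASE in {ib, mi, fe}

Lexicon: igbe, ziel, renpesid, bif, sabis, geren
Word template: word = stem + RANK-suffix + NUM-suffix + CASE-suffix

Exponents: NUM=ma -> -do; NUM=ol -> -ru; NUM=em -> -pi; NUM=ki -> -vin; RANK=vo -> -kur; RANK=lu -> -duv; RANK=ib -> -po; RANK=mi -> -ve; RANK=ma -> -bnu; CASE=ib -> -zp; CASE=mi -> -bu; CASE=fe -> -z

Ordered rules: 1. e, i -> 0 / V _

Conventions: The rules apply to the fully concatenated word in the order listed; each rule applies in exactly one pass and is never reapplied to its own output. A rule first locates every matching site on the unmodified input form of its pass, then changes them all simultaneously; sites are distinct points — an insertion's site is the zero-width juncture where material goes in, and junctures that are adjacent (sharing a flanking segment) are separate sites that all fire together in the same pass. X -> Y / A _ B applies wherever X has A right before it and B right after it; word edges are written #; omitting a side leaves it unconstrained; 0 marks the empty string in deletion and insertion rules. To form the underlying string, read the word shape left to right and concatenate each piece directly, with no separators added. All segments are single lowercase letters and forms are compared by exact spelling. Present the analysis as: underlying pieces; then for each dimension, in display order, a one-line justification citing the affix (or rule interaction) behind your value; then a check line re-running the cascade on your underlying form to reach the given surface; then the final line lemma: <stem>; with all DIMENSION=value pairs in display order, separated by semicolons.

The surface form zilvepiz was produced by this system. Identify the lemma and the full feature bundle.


underlying: ziel-ve-pi-z
NUM=em - signalled by the affix -pi
RANK=mi - signalled by the affix -ve
CASE=fe - signalled by the affix -z
check: zielvepiz -> zilvepiz
lemma: ziel; NUM=em; RANK=mi; CASE=fe


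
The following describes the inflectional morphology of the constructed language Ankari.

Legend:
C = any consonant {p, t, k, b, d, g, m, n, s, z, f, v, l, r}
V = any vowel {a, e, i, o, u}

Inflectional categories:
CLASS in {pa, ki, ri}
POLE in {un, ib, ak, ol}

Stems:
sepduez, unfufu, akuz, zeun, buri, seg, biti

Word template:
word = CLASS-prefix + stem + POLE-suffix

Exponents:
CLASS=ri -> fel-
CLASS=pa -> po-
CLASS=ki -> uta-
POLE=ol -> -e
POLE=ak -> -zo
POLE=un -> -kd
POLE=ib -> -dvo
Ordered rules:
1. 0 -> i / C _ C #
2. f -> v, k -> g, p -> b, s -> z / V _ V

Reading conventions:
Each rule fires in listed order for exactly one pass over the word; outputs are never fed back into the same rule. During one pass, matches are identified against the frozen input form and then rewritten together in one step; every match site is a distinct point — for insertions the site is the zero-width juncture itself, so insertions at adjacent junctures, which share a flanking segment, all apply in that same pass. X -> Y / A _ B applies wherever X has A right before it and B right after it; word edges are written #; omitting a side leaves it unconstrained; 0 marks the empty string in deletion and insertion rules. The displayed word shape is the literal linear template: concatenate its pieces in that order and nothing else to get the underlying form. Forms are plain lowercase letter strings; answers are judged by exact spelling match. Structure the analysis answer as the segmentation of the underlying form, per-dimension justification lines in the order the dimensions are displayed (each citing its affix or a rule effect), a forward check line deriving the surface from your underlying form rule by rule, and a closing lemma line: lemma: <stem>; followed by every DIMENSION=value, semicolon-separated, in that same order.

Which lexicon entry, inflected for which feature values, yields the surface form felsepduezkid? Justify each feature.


underlying: fel-sepduez-kd
CLASS=ri - signalled by the affix fel-
POLE=un - signalled by the affix -kd
check: felsepduezkd -> felsepduezkid -> felsepduezkid
lemma: sepduez; CLASS=ri; POLE=un


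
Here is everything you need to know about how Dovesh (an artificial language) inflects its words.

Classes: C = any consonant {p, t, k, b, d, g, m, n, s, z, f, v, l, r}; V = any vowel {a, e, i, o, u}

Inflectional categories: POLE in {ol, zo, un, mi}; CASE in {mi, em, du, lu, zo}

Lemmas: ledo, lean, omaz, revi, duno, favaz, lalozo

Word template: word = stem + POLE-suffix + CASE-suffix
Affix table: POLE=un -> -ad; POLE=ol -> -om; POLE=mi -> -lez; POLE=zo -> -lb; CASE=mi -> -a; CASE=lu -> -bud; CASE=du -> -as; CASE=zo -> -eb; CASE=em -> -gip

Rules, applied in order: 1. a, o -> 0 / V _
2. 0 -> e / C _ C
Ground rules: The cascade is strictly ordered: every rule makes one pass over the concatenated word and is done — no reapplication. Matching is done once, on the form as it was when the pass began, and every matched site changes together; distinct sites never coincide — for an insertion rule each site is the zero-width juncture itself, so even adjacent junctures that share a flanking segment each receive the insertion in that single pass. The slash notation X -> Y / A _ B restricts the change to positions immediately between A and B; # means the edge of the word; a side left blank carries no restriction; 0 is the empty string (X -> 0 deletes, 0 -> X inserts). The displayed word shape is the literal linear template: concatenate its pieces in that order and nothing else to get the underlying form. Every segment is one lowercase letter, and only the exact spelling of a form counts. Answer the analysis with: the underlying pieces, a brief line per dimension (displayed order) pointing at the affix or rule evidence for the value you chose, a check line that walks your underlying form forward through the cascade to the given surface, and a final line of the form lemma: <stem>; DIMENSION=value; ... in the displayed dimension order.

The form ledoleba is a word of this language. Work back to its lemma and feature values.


underlying: ledo-lb-a
POLE=zo - signalled by the affix -lb
CASE=mi - signalled by the affix -a
check: ledolba -> ledolba -> ledoleba
lemma: ledo; POLE=zo; CASE=mi


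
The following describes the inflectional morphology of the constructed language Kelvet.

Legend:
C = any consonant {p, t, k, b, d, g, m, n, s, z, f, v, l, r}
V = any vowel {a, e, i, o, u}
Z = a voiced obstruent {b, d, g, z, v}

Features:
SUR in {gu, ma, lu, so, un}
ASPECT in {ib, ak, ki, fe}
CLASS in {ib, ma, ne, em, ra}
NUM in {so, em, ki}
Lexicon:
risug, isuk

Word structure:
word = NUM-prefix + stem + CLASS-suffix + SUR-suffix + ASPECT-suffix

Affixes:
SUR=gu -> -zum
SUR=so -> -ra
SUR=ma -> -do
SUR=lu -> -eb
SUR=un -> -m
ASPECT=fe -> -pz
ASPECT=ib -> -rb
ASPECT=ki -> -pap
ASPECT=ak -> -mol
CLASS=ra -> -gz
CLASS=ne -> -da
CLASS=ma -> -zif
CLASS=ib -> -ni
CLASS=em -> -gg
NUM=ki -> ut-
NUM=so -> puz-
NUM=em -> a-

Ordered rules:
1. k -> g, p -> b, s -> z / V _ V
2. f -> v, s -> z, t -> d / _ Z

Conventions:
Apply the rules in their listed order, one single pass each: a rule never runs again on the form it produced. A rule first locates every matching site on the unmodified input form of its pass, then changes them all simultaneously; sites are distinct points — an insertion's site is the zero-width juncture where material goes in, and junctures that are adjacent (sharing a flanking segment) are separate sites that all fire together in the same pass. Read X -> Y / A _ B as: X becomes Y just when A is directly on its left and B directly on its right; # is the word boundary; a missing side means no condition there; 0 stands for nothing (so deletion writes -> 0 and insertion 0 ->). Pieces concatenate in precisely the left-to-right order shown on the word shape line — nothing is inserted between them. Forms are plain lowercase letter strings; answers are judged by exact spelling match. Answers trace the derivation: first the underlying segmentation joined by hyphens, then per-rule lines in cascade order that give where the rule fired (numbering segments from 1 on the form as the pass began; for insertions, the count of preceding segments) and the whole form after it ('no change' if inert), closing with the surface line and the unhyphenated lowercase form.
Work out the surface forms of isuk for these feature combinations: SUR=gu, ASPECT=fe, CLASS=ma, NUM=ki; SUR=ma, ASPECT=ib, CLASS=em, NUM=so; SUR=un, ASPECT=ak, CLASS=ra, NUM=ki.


cell SUR=gu, ASPECT=fe, CLASS=ma, NUM=ki:
underlying: ut-isuk-zif-zum-pz
1. k -> g, p -> b, s -> z / V _ V: fires at position(s) 4: utizukzifzumpz
2. f -> v, s -> z, t -> d / _ Z: fires at position(s) 9: utizukzivzumpz
surface: utizukzivzumpz

cell SUR=ma, ASPECT=ib, CLASS=em, NUM=so:
underlying: puz-isuk-gg-do-rb
1. k -> g, p -> b, s -> z / V _ V: fires at position(s) 5: puzizukggdorb
2. f -> v, s -> z, t -> d / _ Z: no change
surface: puzizukggdorb

cell SUR=un, ASPECT=ak, CLASS=ra, NUM=ki:
underlying: ut-isuk-gz-m-mol
1. k -> g, p -> b, s -> z / V _ V: fires at position(s) 4: utizukgzmmol
2. f -> v, s -> z, t -> d / _ Z: no change
surface: utizukgzmmol
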